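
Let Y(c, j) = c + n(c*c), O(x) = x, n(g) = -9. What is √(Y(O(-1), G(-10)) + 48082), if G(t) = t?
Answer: 2*√12018 ≈ 219.25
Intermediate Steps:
Y(c, j) = -9 + c (Y(c, j) = c - 9 = -9 + c)
√(Y(O(-1), G(-10)) + 48082) = √((-9 - 1) + 48082) = √(-10 + 48082) = √48072 = 2*√12018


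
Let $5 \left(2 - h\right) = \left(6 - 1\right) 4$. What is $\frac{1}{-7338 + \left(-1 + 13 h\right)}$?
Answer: $- \frac{1}{7365} \approx -0.00013578$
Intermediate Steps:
$h = -2$ ($h = 2 - \frac{\left(6 - 1\right) 4}{5} = 2 - \frac{5 \cdot 4}{5} = 2 - 4 = -2$)
$\frac{1}{-7338 + \left(-1 + 13 h\right)} = \frac{1}{-7338 + \left(-1 + 13 \left(-2\right)\right)} = \frac{1}{-7338 - 27} = \frac{1}{-7365} = - \frac{1}{7365}$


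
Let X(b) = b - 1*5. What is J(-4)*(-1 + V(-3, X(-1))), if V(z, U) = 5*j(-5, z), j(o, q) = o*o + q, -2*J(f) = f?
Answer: 218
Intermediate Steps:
J(f) = -f/2
j(o, q) = q + o**2 (j(o, q) = o**2 + q = q + o**2)
X(b) = -5 + b (X(b) = b - 5 = -5 + b)
V(z, U) = 125 + 5*z (V(z, U) = 5*(z + (-5)**2) = 5*(z + 25) = 5*(25 + z) = 125 + 5*z)
J(-4)*(-1 + V(-3, X(-1))) = (-1/2*(-4))*(-1 + (125 + 5*(-3))) = 2*(-1 + (125 - 15)) = 2*(-1 + 110) = 2*109 = 218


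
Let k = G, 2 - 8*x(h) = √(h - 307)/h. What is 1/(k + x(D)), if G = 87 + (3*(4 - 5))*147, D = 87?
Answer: -2142027/757742054 + 87*I*√55/3788710270 ≈ -0.0028269 + 1.703e-7*I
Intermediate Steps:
x(h) = ¼ - √(-307 + h)/(8*h) (x(h) = ¼ - √(h - 307)/(8*h) = ¼ - √(-307 + h)/(8*h))
G = -354 (G = 87 + (3*(-1))*147 = 87 - 3*147 = 87 - 441 = -354)
k = -354
1/(k + x(D)) = 1/(-354 + (⅛)*(-√(-307 + 87) + 2*87)/87) = 1/(-354 + (⅛)*(1/87)*(-√(-220) + 174)) = 1/(-354 + (⅛)*(1/87)*(-2*I*√55 + 174)) = 1/(-354 + (⅛)*(1/87)*(174 - 2*I*√55)) = 1/(-354 + (¼ - I*√55/348)) = 1/(-1415/4 - I*√55/348)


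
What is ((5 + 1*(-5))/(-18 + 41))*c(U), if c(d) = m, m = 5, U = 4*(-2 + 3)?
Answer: 0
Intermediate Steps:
U = 4 (U = 4*1 = 4)
c(d) = 5
((5 + 1*(-5))/(-18 + 41))*c(U) = ((5 + 1*(-5))/(-18 + 41))*5 = ((5 - 5)/23)*5 = (0*(1/23))*5 = 0*5 = 0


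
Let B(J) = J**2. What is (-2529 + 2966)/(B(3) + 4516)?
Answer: 437/4525 ≈ 0.096575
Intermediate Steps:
(-2529 + 2966)/(B(3) + 4516) = (-2529 + 2966)/(3**2 + 4516) = 437/(9 + 4516) = 437/4525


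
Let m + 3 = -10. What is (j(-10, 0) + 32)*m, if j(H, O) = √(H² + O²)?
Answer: -546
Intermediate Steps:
m = -13 (m = -3 - 10 = -13)
(j(-10, 0) + 32)*m = (√((-10)² + 0²) + 32)*(-13) = (√(100 + 0) + 32)*(-13) = (√100 + 32)*(-13) = (10 + 32)*(-13) = 42*(-13) = -546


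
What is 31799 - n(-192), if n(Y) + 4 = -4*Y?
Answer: 31035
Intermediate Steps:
n(Y) = -4 - 4*Y
31799 - n(-192) = 31799 - (-4 - 4*(-192)) = 31799 - (-4 + 768) = 31799 - 1*764 = 31799 - 764 = 31035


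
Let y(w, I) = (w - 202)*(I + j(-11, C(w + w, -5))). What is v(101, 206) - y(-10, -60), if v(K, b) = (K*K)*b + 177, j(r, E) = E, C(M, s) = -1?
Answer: 2088651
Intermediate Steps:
v(K, b) = 177 + b*K² (v(K, b) = K²*b + 177 = b*K² + 177 = 177 + b*K²)
y(w, I) = (-1 + I)*(-202 + w) (y(w, I) = (w - 202)*(I - 1) = (-202 + w)*(-1 + I) = (-1 + I)*(-202 + w))
v(101, 206) - y(-10, -60) = (177 + 206*101²) - (202 - 1*(-10) - 202*(-60) - 60*(-10)) = (177 + 206*10201) - (202 + 10 + 12120 + 600) = (177 + 2101406) - 1*12932 = 2101583 - 12932 = 2088651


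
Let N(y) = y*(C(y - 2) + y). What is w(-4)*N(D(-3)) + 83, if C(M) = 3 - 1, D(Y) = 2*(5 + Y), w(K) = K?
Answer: -13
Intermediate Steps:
D(Y) = 10 + 2*Y
C(M) = 2
N(y) = y*(2 + y)
w(-4)*N(D(-3)) + 83 = -4*(10 + 2*(-3))*(2 + (10 + 2*(-3))) + 83 = -4*(10 - 6)*(2 + (10 - 6)) + 83 = -16*(2 + 4) + 83 = -16*6 + 83 = -4*24 + 83 = -96 + 83 = -13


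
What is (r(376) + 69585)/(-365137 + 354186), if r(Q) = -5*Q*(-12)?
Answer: -92145/10951 ≈ -8.4143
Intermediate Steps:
r(Q) = 60*Q
(r(376) + 69585)/(-365137 + 354186) = (60*376 + 69585)/(-365137 + 354186) = (22560 + 69585)/(-10951) = 92145*(-1/10951) = -92145/10951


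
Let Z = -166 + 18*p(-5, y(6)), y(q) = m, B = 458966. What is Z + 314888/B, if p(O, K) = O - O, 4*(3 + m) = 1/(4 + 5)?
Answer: -37936734/229483 ≈ -165.31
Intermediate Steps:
m = -107/36 (m = -3 + 1/(4*(4 + 5)) = -3 + (¼)/9 = -3 + (¼)*(⅑) = -3 + 1/36 = -107/36 ≈ -2.9722)
y(q) = -107/36
p(O, K) = 0
Z = -166 (Z = -166 + 18*0 = -166 + 0 = -166)
Z + 314888/B = -166 + 314888/458966 = -166 + 314888*(1/458966) = -166 + 157444/229483 = -37936734/229483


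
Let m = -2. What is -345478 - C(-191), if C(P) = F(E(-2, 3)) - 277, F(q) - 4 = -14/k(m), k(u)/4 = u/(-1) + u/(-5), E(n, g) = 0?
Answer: -8284885/24 ≈ -3.4520e+5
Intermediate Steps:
k(u) = -24*u/5 (k(u) = 4*(u/(-1) + u/(-5)) = 4*(u*(-1) + u*(-⅕)) = 4*(-u - u/5) = 4*(-6*u/5) = -24*u/5)
F(q) = 61/24 (F(q) = 4 - 14/((-24/5*(-2))) = 4 - 14/48/5 = 4 - 14*5/48 = 4 - 35/24 = 61/24)
C(P) = -6587/24 (C(P) = 61/24 - 277 = -6587/24)
-345478 - C(-191) = -345478 - 1*(-6587/24) = -345478 + 6587/24 = -8284885/24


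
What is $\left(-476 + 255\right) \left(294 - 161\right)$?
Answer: $-29393$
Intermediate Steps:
$\left(-476 + 255\right) \left(294 - 161\right) = \left(-221\right) 133 = -29393$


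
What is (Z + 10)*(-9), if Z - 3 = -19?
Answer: 54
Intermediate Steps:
Z = -16 (Z = 3 - 19 = -16)
(Z + 10)*(-9) = (-16 + 10)*(-9) = -6*(-9) = 54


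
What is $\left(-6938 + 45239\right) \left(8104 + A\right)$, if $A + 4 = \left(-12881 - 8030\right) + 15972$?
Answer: $121069461$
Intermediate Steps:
$A = -4943$ ($A = -4 + \left(\left(-12881 - 8030\right) + 15972\right) = -4 + \left(-20911 + 15972\right) = -4 - 4939 = -4943$)
$\left(-6938 + 45239\right) \left(8104 + A\right) = \left(-6938 + 45239\right) \left(8104 - 4943\right) = 38301 \cdot 3161 = 121069461$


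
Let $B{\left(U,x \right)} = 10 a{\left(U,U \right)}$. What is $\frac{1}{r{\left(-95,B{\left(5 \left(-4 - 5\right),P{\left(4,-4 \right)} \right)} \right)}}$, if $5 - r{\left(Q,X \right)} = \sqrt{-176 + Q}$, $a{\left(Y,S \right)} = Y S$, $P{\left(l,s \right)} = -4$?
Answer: $\frac{5}{296} + \frac{i \sqrt{271}}{296} \approx 0.016892 + 0.055615 i$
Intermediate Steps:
$a{\left(Y,S \right)} = S Y$
$B{\left(U,x \right)} = 10 U^{2}$ ($B{\left(U,x \right)} = 10 U U = 10 U^{2}$)
$r{\left(Q,X \right)} = 5 - \sqrt{-176 + Q}$
$\frac{1}{r{\left(-95,B{\left(5 \left(-4 - 5\right),P{\left(4,-4 \right)} \right)} \right)}} = \frac{1}{5 - \sqrt{-176 - 95}} = \frac{1}{5 - \sqrt{-271}} = \frac{1}{5 - i \sqrt{271}}$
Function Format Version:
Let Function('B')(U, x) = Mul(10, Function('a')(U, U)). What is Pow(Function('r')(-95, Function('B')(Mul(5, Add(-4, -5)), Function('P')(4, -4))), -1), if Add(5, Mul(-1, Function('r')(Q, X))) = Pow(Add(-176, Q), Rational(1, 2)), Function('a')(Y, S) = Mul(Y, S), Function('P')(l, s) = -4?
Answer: Add(Rational(5, 296), Mul(Rational(1, 296), I, Pow(271, Rational(1, 2)))) ≈ Add(0.016892, Mul(0.055615, I))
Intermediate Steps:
Function('a')(Y, S) = Mul(S, Y)
Function('B')(U, x) = Mul(10, Pow(U, 2)) (Function('B')(U, x) = Mul(10, Mul(U, U)) = Mul(10, Pow(U, 2)))
Function('r')(Q, X) = Add(5, Mul(-1, Pow(Add(-176, Q), Rational(1, 2))))
Pow(Function('r')(-95, Function('B')(Mul(5, Add(-4, -5)), Function('P')(4, -4))), -1) = Pow(Add(5, Mul(-1, Pow(Add(-176, -95), Rational(1, 2)))), -1) = Pow(Add(5, Mul(-1, Pow(-271, Rational(1, 2)))), -1) = Pow(Add(5, Mul(-1, Mul(I, Pow(271, Rational(1, 2))))), -1) = Pow(Add(5, Mul(-1, I, Pow(271, Rational(1, 2)))), -1)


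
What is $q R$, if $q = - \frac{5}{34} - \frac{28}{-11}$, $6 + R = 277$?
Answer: $\frac{243087}{374} \approx 649.96$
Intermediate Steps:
$R = 271$ ($R = -6 + 277 = 271$)
$q = \frac{897}{374}$ ($q = \left(-5\right) \frac{1}{34} - - \frac{28}{11} = - \frac{5}{34} + \frac{28}{11} = \frac{897}{374} \approx 2.3984$)
$q R = \frac{897}{374} \cdot 271 = \frac{243087}{374}$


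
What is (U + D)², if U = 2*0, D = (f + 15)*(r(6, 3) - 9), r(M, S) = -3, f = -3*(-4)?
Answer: 104976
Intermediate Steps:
f = 12
D = -324 (D = (12 + 15)*(-3 - 9) = 27*(-12) = -324)
U = 0
(U + D)² = (0 - 324)² = (-324)² = 104976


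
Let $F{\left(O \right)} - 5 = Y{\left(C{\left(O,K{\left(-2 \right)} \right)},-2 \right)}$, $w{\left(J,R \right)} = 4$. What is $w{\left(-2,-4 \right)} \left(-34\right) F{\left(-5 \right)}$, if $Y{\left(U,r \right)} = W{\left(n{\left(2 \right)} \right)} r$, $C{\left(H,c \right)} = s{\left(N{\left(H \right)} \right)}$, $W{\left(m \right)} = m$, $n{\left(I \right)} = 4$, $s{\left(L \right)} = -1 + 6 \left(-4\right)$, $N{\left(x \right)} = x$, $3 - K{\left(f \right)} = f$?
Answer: $408$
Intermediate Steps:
$K{\left(f \right)} = 3 - f$
$s{\left(L \right)} = -25$ ($s{\left(L \right)} = -1 - 24 = -25$)
$C{\left(H,c \right)} = -25$
$Y{\left(U,r \right)} = 4 r$
$F{\left(O \right)} = -3$ ($F{\left(O \right)} = 5 + 4 \left(-2\right) = 5 - 8 = -3$)
$w{\left(-2,-4 \right)} \left(-34\right) F{\left(-5 \right)} = 4 \left(-34\right) \left(-3\right) = \left(-136\right) \left(-3\right) = 408$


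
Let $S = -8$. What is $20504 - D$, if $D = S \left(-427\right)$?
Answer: $17088$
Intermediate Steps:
$D = 3416$ ($D = \left(-8\right) \left(-427\right) = 3416$)
$20504 - D = 20504 - 3416 = 17088$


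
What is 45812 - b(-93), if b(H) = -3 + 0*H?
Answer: 45815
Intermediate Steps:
b(H) = -3 (b(H) = -3 + 0 = -3)
45812 - b(-93) = 45812 - 1*(-3) = 45812 + 3 = 45815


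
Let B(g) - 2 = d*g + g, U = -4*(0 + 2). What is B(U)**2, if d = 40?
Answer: 106276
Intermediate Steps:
U = -8 (U = -4*2 = -8)
B(g) = 2 + 41*g (B(g) = 2 + (40*g + g) = 2 + 41*g)
B(U)**2 = (2 + 41*(-8))**2 = (2 - 328)**2 = (-326)**2 = 106276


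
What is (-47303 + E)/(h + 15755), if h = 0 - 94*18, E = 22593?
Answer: -3530/2009 ≈ -1.7571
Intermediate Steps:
h = -1692 (h = 0 - 1692 = -1692)
(-47303 + E)/(h + 15755) = (-47303 + 22593)/(-1692 + 15755) = -24710/14063 = -24710*1/14063 = -3530/2009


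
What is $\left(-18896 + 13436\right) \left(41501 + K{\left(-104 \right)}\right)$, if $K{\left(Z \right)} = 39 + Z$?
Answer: $-226240560$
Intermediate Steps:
$\left(-18896 + 13436\right) \left(41501 + K{\left(-104 \right)}\right) = \left(-18896 + 13436\right) \left(41501 + \left(39 - 104\right)\right) = - 5460 \left(41501 - 65\right) = \left(-5460\right) 41436 = -226240560$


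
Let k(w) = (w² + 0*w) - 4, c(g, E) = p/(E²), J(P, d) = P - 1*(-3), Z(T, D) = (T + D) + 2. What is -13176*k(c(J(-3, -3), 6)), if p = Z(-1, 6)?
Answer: 313235/6 ≈ 52206.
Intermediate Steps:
Z(T, D) = 2 + D + T (Z(T, D) = (D + T) + 2 = 2 + D + T)
p = 7 (p = 2 + 6 - 1 = 7)
J(P, d) = 3 + P (J(P, d) = P + 3 = 3 + P)
c(g, E) = 7/E² (c(g, E) = 7/(E²) = 7/E²)
k(w) = -4 + w² (k(w) = (w² + 0) - 4 = w² - 4 = -4 + w²)
-13176*k(c(J(-3, -3), 6)) = -13176*(-4 + (7/6²)²) = -13176*(-4 + (7*(1/36))²) = -13176*(-4 + (7/36)²) = -13176*(-4 + 49/1296) = -13176*(-5135/1296) = 313235/6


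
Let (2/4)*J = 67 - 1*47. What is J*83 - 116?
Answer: 3204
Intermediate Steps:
J = 40 (J = 2*(67 - 1*47) = 2*(67 - 47) = 2*20 = 40)
J*83 - 116 = 40*83 - 116 = 3320 - 116 = 3204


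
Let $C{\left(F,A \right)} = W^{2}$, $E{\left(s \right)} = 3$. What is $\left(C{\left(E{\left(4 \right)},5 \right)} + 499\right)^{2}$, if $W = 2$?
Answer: $253009$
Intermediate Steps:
$C{\left(F,A \right)} = 4$ ($C{\left(F,A \right)} = 2^{2} = 4$)
$\left(C{\left(E{\left(4 \right)},5 \right)} + 499\right)^{2} = \left(4 + 499\right)^{2} = 503^{2} = 253009$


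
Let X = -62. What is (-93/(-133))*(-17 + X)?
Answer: -7347/133 ≈ -55.241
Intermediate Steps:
(-93/(-133))*(-17 + X) = (-93/(-133))*(-17 - 62) = -93*(-1/133)*(-79) = (93/133)*(-79) = -7347/133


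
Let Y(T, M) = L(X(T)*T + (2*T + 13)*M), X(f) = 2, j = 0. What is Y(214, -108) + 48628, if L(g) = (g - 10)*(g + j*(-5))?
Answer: 2228360628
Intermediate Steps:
L(g) = g*(-10 + g) (L(g) = (g - 10)*(g + 0*(-5)) = (-10 + g)*(g + 0) = (-10 + g)*g = g*(-10 + g))
Y(T, M) = (2*T + M*(13 + 2*T))*(-10 + 2*T + M*(13 + 2*T)) (Y(T, M) = (2*T + (2*T + 13)*M)*(-10 + (2*T + (2*T + 13)*M)) = (2*T + (13 + 2*T)*M)*(-10 + (2*T + (13 + 2*T)*M)) = (2*T + M*(13 + 2*T))*(-10 + (2*T + M*(13 + 2*T))) = (2*T + M*(13 + 2*T))*(-10 + 2*T + M*(13 + 2*T)))
Y(214, -108) + 48628 = ((2*214 + 13*(-108) + 2*(-108)*214)² - 130*(-108) - 20*214 - 20*(-108)*214) + 48628 = ((428 - 1404 - 46224)² + 14040 - 4280 + 462240) + 48628 = ((-47200)² + 14040 - 4280 + 462240) + 48628 = (2227840000 + 14040 - 4280 + 462240) + 48628 = 2228312000 + 48628 = 2228360628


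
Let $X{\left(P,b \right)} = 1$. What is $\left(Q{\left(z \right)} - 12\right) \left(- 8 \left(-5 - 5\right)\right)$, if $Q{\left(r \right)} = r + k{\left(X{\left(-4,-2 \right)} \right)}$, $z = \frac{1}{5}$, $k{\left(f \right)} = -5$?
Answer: $-1344$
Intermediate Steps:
$z = \frac{1}{5} \approx 0.2$
$Q{\left(r \right)} = -5 + r$ ($Q{\left(r \right)} = r - 5 = -5 + r$)
$\left(Q{\left(z \right)} - 12\right) \left(- 8 \left(-5 - 5\right)\right) = \left(\left(-5 + \frac{1}{5}\right) - 12\right) \left(- 8 \left(-5 - 5\right)\right) = \left(- \frac{24}{5} - 12\right) \left(- 8 \left(-5 - 5\right)\right) = - \frac{84 \left(\left(-8\right) \left(-10\right)\right)}{5} = \left(- \frac{84}{5}\right) 80 = -1344$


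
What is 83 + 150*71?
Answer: 10733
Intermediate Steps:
83 + 150*71 = 83 + 10650 = 10733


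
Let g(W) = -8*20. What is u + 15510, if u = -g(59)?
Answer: 15670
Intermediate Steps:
g(W) = -160
u = 160 (u = -1*(-160) = 160)
u + 15510 = 160 + 15510 = 15670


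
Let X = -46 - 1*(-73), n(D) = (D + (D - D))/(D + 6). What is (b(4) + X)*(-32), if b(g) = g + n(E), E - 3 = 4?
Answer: -13120/13 ≈ -1009.2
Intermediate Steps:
E = 7 (E = 3 + 4 = 7)
n(D) = D/(6 + D) (n(D) = (D + 0)/(6 + D) = D/(6 + D))
X = 27 (X = -46 + 73 = 27)
b(g) = 7/13 + g (b(g) = g + 7/(6 + 7) = g + 7/13 = 7/13 + g)
(b(4) + X)*(-32) = ((7/13 + 4) + 27)*(-32) = (59/13 + 27)*(-32) = (410/13)*(-32) = -13120/13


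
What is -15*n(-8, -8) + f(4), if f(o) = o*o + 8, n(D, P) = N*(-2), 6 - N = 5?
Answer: 54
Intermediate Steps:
N = 1 (N = 6 - 1*5 = 6 - 5 = 1)
n(D, P) = -2 (n(D, P) = 1*(-2) = -2)
f(o) = 8 + o² (f(o) = o² + 8 = 8 + o²)
-15*n(-8, -8) + f(4) = -15*(-2) + (8 + 4²) = 30 + (8 + 16) = 30 + 24 = 54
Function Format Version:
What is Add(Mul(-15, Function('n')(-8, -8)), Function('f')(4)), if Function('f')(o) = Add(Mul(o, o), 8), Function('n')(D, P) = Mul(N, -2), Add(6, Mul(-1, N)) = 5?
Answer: 54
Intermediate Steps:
N = 1 (N = Add(6, Mul(-1, 5)) = Add(6, -5) = 1)
Function('n')(D, P) = -2 (Function('n')(D, P) = Mul(1, -2) = -2)
Function('f')(o) = Add(8, Pow(o, 2)) (Function('f')(o) = Add(Pow(o, 2), 8) = Add(8, Pow(o, 2)))
Add(Mul(-15, Function('n')(-8, -8)), Function('f')(4)) = Add(Mul(-15, -2), Add(8, Pow(4, 2))) = Add(30, Add(8, 16)) = Add(30, 24) = 54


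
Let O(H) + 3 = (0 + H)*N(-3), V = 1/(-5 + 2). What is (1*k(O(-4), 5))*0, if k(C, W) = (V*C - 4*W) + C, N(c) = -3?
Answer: 0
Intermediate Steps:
V = -1/3 (V = 1/(-3) = -1/3 ≈ -0.33333)
O(H) = -3 - 3*H (O(H) = -3 + (0 + H)*(-3) = -3 + H*(-3) = -3 - 3*H)
k(C, W) = -4*W + 2*C/3 (k(C, W) = (-C/3 - 4*W) + C = (-4*W - C/3) + C = -4*W + 2*C/3)
(1*k(O(-4), 5))*0 = (1*(-4*5 + 2*(-3 - 3*(-4))/3))*0 = (1*(-20 + 2*(-3 + 12)/3))*0 = (1*(-20 + (2/3)*9))*0 = (1*(-20 + 6))*0 = (1*(-14))*0 = -14*0 = 0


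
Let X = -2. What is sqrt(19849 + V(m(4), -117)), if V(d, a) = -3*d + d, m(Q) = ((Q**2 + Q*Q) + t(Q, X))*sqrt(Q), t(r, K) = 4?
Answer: sqrt(19705) ≈ 140.37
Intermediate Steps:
m(Q) = sqrt(Q)*(4 + 2*Q**2) (m(Q) = ((Q**2 + Q*Q) + 4)*sqrt(Q) = ((Q**2 + Q**2) + 4)*sqrt(Q) = (2*Q**2 + 4)*sqrt(Q) = (4 + 2*Q**2)*sqrt(Q) = sqrt(Q)*(4 + 2*Q**2))
V(d, a) = -2*d
sqrt(19849 + V(m(4), -117)) = sqrt(19849 - 4*sqrt(4)*(2 + 4**2)) = sqrt(19849 - 4*2*(2 + 16)) = sqrt(19849 - 4*2*18) = sqrt(19849 - 2*72) = sqrt(19849 - 144) = sqrt(19705)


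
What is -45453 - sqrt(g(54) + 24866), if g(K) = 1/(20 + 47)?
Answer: -45453 - sqrt(111623541)/67 ≈ -45611.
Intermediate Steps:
g(K) = 1/67
-45453 - sqrt(g(54) + 24866) = -45453 - sqrt(1/67 + 24866) = -45453 - sqrt(1666023/67) = -45453 - sqrt(111623541)/67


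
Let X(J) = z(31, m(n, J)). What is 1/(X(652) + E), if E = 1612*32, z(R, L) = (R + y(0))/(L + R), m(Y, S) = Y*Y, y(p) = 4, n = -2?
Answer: 1/51585 ≈ 1.9385e-5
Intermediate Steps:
m(Y, S) = Y²
z(R, L) = (4 + R)/(L + R) (z(R, L) = (R + 4)/(L + R) = (4 + R)/(L + R))
X(J) = 1 (X(J) = (4 + 31)/((-2)² + 31) = 35/(4 + 31) = 35/35 = (1/35)*35 = 1)
E = 51584
1/(X(652) + E) = 1/(1 + 51584) = 1/51585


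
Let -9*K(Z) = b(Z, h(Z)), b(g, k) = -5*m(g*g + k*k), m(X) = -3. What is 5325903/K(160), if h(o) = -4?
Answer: -15977709/5 ≈ -3.1955e+6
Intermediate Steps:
b(g, k) = 15 (b(g, k) = -5*(-3) = 15)
K(Z) = -5/3 (K(Z) = -1/9*15 = -5/3)
5325903/K(160) = 5325903/(-5/3) = 5325903*(-3/5) = -15977709/5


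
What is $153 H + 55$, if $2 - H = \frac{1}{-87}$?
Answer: $\frac{10520}{29} \approx 362.76$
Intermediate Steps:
$H = \frac{175}{87}$ ($H = 2 - \frac{1}{-87} = 2 - - \frac{1}{87} = 2 + \frac{1}{87} = \frac{175}{87} \approx 2.0115$)
$153 H + 55 = 153 \cdot \frac{175}{87} + 55 = \frac{8925}{29} + 55 = \frac{10520}{29}$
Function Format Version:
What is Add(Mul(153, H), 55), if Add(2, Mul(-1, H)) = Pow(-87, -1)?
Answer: Rational(10520, 29) ≈ 362.76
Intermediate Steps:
H = Rational(175, 87) (H = Add(2, Mul(-1, Pow(-87, -1))) = Add(2, Mul(-1, Rational(-1, 87))) = Add(2, Rational(1, 87)) = Rational(175, 87) ≈ 2.0115)
Add(Mul(153, H), 55) = Add(Mul(153, Rational(175, 87)), 55) = Add(Rational(8925, 29), 55) = Rational(10520, 29)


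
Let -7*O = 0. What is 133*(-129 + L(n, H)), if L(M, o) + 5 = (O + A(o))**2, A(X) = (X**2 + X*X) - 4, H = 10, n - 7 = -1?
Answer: 5091506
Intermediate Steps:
n = 6 (n = 7 - 1 = 6)
A(X) = -4 + 2*X**2 (A(X) = (X**2 + X**2) - 4 = 2*X**2 - 4 = -4 + 2*X**2)
O = 0 (O = -1/7*0 = 0)
L(M, o) = -5 + (-4 + 2*o**2)**2 (L(M, o) = -5 + (0 + (-4 + 2*o**2))**2 = -5 + (-4 + 2*o**2)**2)
133*(-129 + L(n, H)) = 133*(-129 + (-5 + 4*(-2 + 10**2)**2)) = 133*(-129 + (-5 + 4*(-2 + 100)**2)) = 133*(-129 + (-5 + 4*98**2)) = 133*(-129 + (-5 + 4*9604)) = 133*(-129 + (-5 + 38416)) = 133*(-129 + 38411) = 133*38282 = 5091506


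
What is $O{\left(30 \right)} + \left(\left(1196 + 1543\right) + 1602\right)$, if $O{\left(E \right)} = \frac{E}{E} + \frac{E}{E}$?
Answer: $4343$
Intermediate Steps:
$O{\left(E \right)} = 2$ ($O{\left(E \right)} = 1 + 1 = 2$)
$O{\left(30 \right)} + \left(\left(1196 + 1543\right) + 1602\right) = 2 + \left(\left(1196 + 1543\right) + 1602\right) = 2 + \left(2739 + 1602\right) = 2 + 4341 = 4343$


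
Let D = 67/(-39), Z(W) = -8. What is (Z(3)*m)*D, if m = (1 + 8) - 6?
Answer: 536/13 ≈ 41.231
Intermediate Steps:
m = 3 (m = 9 - 6 = 3)
D = -67/39 (D = 67*(-1/39) = -67/39 ≈ -1.7179)
(Z(3)*m)*D = -8*3*(-67/39) = -24*(-67/39) = 536/13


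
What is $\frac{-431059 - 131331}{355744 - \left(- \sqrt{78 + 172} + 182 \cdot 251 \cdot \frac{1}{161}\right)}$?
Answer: $- \frac{52875479821210}{33420103155573} + \frac{743760775 \sqrt{10}}{33420103155573} \approx -1.5821$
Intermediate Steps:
$\frac{-431059 - 131331}{355744 - \left(- \sqrt{78 + 172} + 182 \cdot 251 \cdot \frac{1}{161}\right)} = - \frac{562390}{355744 + \left(\sqrt{250} - 182 \cdot 251 \cdot \frac{1}{161}\right)} = - \frac{562390}{355744 + \left(5 \sqrt{10} - \frac{6526}{23}\right)} = - \frac{562390}{355744 - \left(\frac{6526}{23} - 5 \sqrt{10}\right)} = - \frac{562390}{\frac{8175586}{23} + 5 \sqrt{10}}$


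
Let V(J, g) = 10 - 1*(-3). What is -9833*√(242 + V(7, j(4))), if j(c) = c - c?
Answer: -9833*√255 ≈ -1.5702e+5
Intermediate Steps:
j(c) = 0
V(J, g) = 13 (V(J, g) = 10 + 3 = 13)
-9833*√(242 + V(7, j(4))) = -9833*√(242 + 13) = -9833*√255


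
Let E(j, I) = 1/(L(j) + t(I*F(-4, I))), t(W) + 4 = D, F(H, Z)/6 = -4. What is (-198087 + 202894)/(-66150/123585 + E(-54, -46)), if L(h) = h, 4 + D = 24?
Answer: -214997882/25117 ≈ -8559.9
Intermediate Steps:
F(H, Z) = -24 (F(H, Z) = 6*(-4) = -24)
D = 20 (D = -4 + 24 = 20)
t(W) = 16 (t(W) = -4 + 20 = 16)
E(j, I) = 1/(16 + j) (E(j, I) = 1/(j + 16) = 1/(16 + j))
(-198087 + 202894)/(-66150/123585 + E(-54, -46)) = (-198087 + 202894)/(-66150/123585 + 1/(16 - 54)) = 4807/(-66150*1/123585 + 1/(-38)) = 4807/(-630/1177 - 1/38) = 4807/(-25117/44726) = 4807*(-44726/25117) = -214997882/25117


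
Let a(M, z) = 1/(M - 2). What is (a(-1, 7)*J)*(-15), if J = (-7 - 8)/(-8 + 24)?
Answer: -75/16 ≈ -4.6875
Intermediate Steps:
J = -15/16 ≈ -0.93750
a(M, z) = 1/(-2 + M)
(a(-1, 7)*J)*(-15) = (-15/16/(-2 - 1))*(-15) = (-15/16/(-3))*(-15) = -⅓*(-15/16)*(-15) = (5/16)*(-15) = -75/16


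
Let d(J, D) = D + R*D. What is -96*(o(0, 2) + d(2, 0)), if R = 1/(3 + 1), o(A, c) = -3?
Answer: 288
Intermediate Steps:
R = ¼ (R = 1/4 = ¼ ≈ 0.25000)
d(J, D) = 5*D/4 (d(J, D) = D + D/4 = 5*D/4)
-96*(o(0, 2) + d(2, 0)) = -96*(-3 + (5/4)*0) = -96*(-3 + 0) = -96*(-3) = 288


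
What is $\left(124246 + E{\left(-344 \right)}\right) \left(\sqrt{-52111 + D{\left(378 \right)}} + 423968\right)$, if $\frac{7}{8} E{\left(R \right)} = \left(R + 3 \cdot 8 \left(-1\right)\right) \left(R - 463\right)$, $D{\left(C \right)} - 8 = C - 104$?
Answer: $\frac{1376000863040}{7} + \frac{3245530 i \sqrt{51829}}{7} \approx 1.9657 \cdot 10^{11} + 1.0555 \cdot 10^{8} i$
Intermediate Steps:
$D{\left(C \right)} = -96 + C$ ($D{\left(C \right)} = 8 + \left(C - 104\right) = 8 + \left(-104 + C\right) = -96 + C$)
$E{\left(R \right)} = \frac{8 \left(-463 + R\right) \left(-24 + R\right)}{7}$ ($E{\left(R \right)} = \frac{8 \left(R + 3 \cdot 8 \left(-1\right)\right) \left(R - 463\right)}{7} = \frac{8 \left(R + 24 \left(-1\right)\right) \left(-463 + R\right)}{7} = \frac{8 \left(R - 24\right) \left(-463 + R\right)}{7} = \frac{8 \left(-24 + R\right) \left(-463 + R\right)}{7} = \frac{8 \left(-463 + R\right) \left(-24 + R\right)}{7}$)
$\left(124246 + E{\left(-344 \right)}\right) \left(\sqrt{-52111 + D{\left(378 \right)}} + 423968\right) = \left(124246 + \left(\frac{88896}{7} - - \frac{1340224}{7} + \frac{8 \left(-344\right)^{2}}{7}\right)\right) \left(\sqrt{-52111 + \left(-96 + 378\right)} + 423968\right) = \left(124246 + \left(\frac{88896}{7} + \frac{1340224}{7} + \frac{8}{7} \cdot 118336\right)\right) \left(\sqrt{-52111 + 282} + 423968\right) = \left(124246 + \left(\frac{88896}{7} + \frac{1340224}{7} + \frac{946688}{7}\right)\right) \left(\sqrt{-51829} + 423968\right) = \left(124246 + \frac{2375808}{7}\right) \left(i \sqrt{51829} + 423968\right) = \frac{3245530 \left(423968 + i \sqrt{51829}\right)}{7} = \frac{1376000863040}{7} + \frac{3245530 i \sqrt{51829}}{7}$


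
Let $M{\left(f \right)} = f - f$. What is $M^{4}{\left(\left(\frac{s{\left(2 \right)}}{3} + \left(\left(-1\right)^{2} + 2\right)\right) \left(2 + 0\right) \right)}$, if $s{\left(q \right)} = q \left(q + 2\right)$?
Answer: $0$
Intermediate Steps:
$s{\left(q \right)} = q \left(2 + q\right)$
$M{\left(f \right)} = 0$
$M^{4}{\left(\left(\frac{s{\left(2 \right)}}{3} + \left(\left(-1\right)^{2} + 2\right)\right) \left(2 + 0\right) \right)} = 0^{4} = 0$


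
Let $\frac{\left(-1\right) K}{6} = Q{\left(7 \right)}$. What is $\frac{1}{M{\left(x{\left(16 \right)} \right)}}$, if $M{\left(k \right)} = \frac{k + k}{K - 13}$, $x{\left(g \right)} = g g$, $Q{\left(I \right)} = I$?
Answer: $- \frac{55}{512} \approx -0.10742$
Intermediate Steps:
$K = -42$ ($K = \left(-6\right) 7 = -42$)
$x{\left(g \right)} = g^{2}$
$M{\left(k \right)} = - \frac{2 k}{55}$ ($M{\left(k \right)} = \frac{k + k}{-42 - 13} = \frac{2 k}{-55} = 2 k \left(- \frac{1}{55}\right) = - \frac{2 k}{55}$)
$\frac{1}{M{\left(x{\left(16 \right)} \right)}} = \frac{1}{\left(- \frac{2}{55}\right) 16^{2}} = \frac{1}{\left(- \frac{2}{55}\right) 256} = \frac{1}{- \frac{512}{55}} = - \frac{55}{512}$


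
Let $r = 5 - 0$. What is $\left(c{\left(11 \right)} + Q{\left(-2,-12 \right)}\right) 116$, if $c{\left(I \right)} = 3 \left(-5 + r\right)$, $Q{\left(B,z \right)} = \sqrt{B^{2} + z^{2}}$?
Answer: $232 \sqrt{37} \approx 1411.2$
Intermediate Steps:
$r = 5$ ($r = 5 + 0 = 5$)
$c{\left(I \right)} = 0$ ($c{\left(I \right)} = 3 \left(-5 + 5\right) = 3 \cdot 0 = 0$)
$\left(c{\left(11 \right)} + Q{\left(-2,-12 \right)}\right) 116 = \left(0 + \sqrt{\left(-2\right)^{2} + \left(-12\right)^{2}}\right) 116 = \left(0 + \sqrt{4 + 144}\right) 116 = \left(0 + \sqrt{148}\right) 116 = \left(0 + 2 \sqrt{37}\right) 116 = 2 \sqrt{37} \cdot 116 = 232 \sqrt{37}$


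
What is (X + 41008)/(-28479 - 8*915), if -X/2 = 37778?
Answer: 11516/11933 ≈ 0.96505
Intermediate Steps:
X = -75556 (X = -2*37778 = -75556)
(X + 41008)/(-28479 - 8*915) = (-75556 + 41008)/(-28479 - 8*915) = -34548/(-28479 - 7320) = -34548/(-35799) = -34548*(-1/35799) = 11516/11933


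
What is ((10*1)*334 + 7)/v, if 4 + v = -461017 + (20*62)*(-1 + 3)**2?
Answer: -3347/456061 ≈ -0.0073389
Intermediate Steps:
v = -456061 (v = -4 + (-461017 + (20*62)*(-1 + 3)**2) = -4 + (-461017 + 1240*2**2) = -4 + (-461017 + 1240*4) = -4 + (-461017 + 4960) = -4 - 456057 = -456061)
((10*1)*334 + 7)/v = ((10*1)*334 + 7)/(-456061) = (10*334 + 7)*(-1/456061) = (3340 + 7)*(-1/456061) = 3347*(-1/456061) = -3347/456061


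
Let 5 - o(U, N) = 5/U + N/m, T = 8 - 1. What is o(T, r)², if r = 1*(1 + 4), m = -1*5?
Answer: 1369/49 ≈ 27.939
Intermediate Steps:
m = -5
r = 5 (r = 1*5 = 5)
T = 7
o(U, N) = 5 - 5/U + N/5 (o(U, N) = 5 - (5/U + N/(-5)) = 5 - (5/U + N*(-⅕)) = 5 - (5/U - N/5) = 5 + (-5/U + N/5) = 5 - 5/U + N/5)
o(T, r)² = (5 - 5/7 + (⅕)*5)² = (5 - 5*⅐ + 1)² = (5 - 5/7 + 1)² = (37/7)² = 1369/49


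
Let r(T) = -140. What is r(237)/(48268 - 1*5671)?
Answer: -140/42597 ≈ -0.0032866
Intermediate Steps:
r(237)/(48268 - 1*5671) = -140/(48268 - 1*5671) = -140/(48268 - 5671) = -140/42597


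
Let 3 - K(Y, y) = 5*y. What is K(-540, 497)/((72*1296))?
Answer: -1241/46656 ≈ -0.026599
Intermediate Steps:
K(Y, y) = 3 - 5*y
K(-540, 497)/((72*1296)) = (3 - 5*497)/((72*1296)) = (3 - 2485)/93312 = -2482*1/93312 = -1241/46656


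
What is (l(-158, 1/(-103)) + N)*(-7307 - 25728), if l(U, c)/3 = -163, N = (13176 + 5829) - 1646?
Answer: -557300450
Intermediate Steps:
N = 17359 (N = 19005 - 1646 = 17359)
l(U, c) = -489 (l(U, c) = 3*(-163) = -489)
(l(-158, 1/(-103)) + N)*(-7307 - 25728) = (-489 + 17359)*(-7307 - 25728) = 16870*(-33035) = -557300450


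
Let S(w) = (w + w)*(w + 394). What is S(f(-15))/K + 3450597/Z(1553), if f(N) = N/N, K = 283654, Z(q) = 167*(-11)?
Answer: -489387095104/260536199 ≈ -1878.4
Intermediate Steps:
Z(q) = -1837
f(N) = 1
S(w) = 2*w*(394 + w) (S(w) = (2*w)*(394 + w) = 2*w*(394 + w))
S(f(-15))/K + 3450597/Z(1553) = (2*1*(394 + 1))/283654 + 3450597/(-1837) = (2*1*395)*(1/283654) + 3450597*(-1/1837) = 790*(1/283654) - 3450597/1837 = 395/141827 - 3450597/1837 = -489387095104/260536199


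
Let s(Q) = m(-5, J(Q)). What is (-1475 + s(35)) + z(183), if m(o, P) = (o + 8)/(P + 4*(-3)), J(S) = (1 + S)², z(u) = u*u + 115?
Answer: 13751213/428 ≈ 32129.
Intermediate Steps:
z(u) = 115 + u² (z(u) = u² + 115 = 115 + u²)
m(o, P) = (8 + o)/(-12 + P) (m(o, P) = (8 + o)/(P - 12) = (8 + o)/(-12 + P))
s(Q) = 3/(-12 + (1 + Q)²) (s(Q) = (8 - 5)/(-12 + (1 + Q)²) = 3/(-12 + (1 + Q)²))
(-1475 + s(35)) + z(183) = (-1475 + 3/(-12 + (1 + 35)²)) + (115 + 183²) = (-1475 + 3/(-12 + 36²)) + (115 + 33489) = (-1475 + 3/(-12 + 1296)) + 33604 = (-1475 + 3/1284) + 33604 = (-1475 + 3*(1/1284)) + 33604 = (-1475 + 1/428) + 33604 = -631299/428 + 33604 = 13751213/428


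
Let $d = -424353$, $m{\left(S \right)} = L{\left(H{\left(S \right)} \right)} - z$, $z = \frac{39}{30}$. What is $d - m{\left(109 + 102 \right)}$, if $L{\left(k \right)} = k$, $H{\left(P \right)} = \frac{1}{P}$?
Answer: $- \frac{895382097}{2110} \approx -4.2435 \cdot 10^{5}$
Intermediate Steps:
$z = \frac{13}{10}$ ($z = 39 \cdot \frac{1}{30} = \frac{13}{10} \approx 1.3$)
$m{\left(S \right)} = - \frac{13}{10} + \frac{1}{S}$ ($m{\left(S \right)} = \frac{1}{S} - \frac{13}{10} = - \frac{13}{10} + \frac{1}{S}$)
$d - m{\left(109 + 102 \right)} = -424353 - \left(- \frac{13}{10} + \frac{1}{109 + 102}\right) = -424353 - \left(- \frac{13}{10} + \frac{1}{211}\right) = -424353 - - \frac{2733}{2110} = -424353 + \frac{2733}{2110} = - \frac{895382097}{2110}$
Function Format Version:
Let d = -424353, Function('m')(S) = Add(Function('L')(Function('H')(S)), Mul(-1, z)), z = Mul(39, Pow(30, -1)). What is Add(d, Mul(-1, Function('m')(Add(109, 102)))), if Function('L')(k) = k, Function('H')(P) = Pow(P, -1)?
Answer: Rational(-895382097, 2110) ≈ -4.2435e+5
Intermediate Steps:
z = Rational(13, 10) (z = Mul(39, Rational(1, 30)) = Rational(13, 10) ≈ 1.3000)
Function('m')(S) = Add(Rational(-13, 10), Pow(S, -1)) (Function('m')(S) = Add(Pow(S, -1), Mul(-1, Rational(13, 10))) = Add(Pow(S, -1), Rational(-13, 10)) = Add(Rational(-13, 10), Pow(S, -1)))
Add(d, Mul(-1, Function('m')(Add(109, 102)))) = Add(-424353, Mul(-1, Add(Rational(-13, 10), Pow(Add(109, 102), -1)))) = Add(-424353, Mul(-1, Add(Rational(-13, 10), Pow(211, -1)))) = Add(-424353, Mul(-1, Add(Rational(-13, 10), Rational(1, 211)))) = Add(-424353, Mul(-1, Rational(-2733, 2110))) = Add(-424353, Rational(2733, 2110)) = Rational(-895382097, 2110)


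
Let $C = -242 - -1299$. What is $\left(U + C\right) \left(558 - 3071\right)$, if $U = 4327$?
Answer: $-13529992$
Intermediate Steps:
$C = 1057$ ($C = -242 + 1299 = 1057$)
$\left(U + C\right) \left(558 - 3071\right) = \left(4327 + 1057\right) \left(558 - 3071\right) = 5384 \left(-2513\right) = -13529992$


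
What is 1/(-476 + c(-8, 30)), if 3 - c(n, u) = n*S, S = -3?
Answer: -1/497 ≈ -0.0020121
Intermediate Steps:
c(n, u) = 3 + 3*n (c(n, u) = 3 - n*(-3) = 3 - (-3)*n = 3 + 3*n)
1/(-476 + c(-8, 30)) = 1/(-476 + (3 + 3*(-8))) = 1/(-476 + (3 - 24)) = 1/(-476 - 21) = 1/(-497) = -1/497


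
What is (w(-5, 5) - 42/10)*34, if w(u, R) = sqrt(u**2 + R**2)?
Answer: -714/5 + 170*sqrt(2) ≈ 97.616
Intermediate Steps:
w(u, R) = sqrt(R**2 + u**2)
(w(-5, 5) - 42/10)*34 = (sqrt(5**2 + (-5)**2) - 42/10)*34 = (sqrt(25 + 25) - 42*1/10)*34 = (sqrt(50) - 21/5)*34 = (5*sqrt(2) - 21/5)*34 = (-21/5 + 5*sqrt(2))*34 = -714/5 + 170*sqrt(2)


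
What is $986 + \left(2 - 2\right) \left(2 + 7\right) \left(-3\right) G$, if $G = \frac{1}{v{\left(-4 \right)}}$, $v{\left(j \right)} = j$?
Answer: $986$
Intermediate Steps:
$G = - \frac{1}{4}$ ($G = \frac{1}{-4} = - \frac{1}{4} \approx -0.25$)
$986 + \left(2 - 2\right) \left(2 + 7\right) \left(-3\right) G = 986 + \left(2 - 2\right) \left(2 + 7\right) \left(-3\right) \left(- \frac{1}{4}\right) = 986 + 0 \cdot 9 \left(-3\right) \left(- \frac{1}{4}\right) = 986 + 0 \left(-3\right) \left(- \frac{1}{4}\right) = 986 + 0 \left(- \frac{1}{4}\right) = 986 + 0 = 986$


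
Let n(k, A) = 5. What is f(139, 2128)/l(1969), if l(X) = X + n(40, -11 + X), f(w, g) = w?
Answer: 139/1974 ≈ 0.070415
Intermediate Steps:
l(X) = 5 + X (l(X) = X + 5 = 5 + X)
f(139, 2128)/l(1969) = 139/(5 + 1969) = 139/1974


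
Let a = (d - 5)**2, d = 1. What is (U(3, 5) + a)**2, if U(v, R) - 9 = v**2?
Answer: 1156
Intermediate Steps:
U(v, R) = 9 + v**2
a = 16 (a = (1 - 5)**2 = (-4)**2 = 16)
(U(3, 5) + a)**2 = ((9 + 3**2) + 16)**2 = ((9 + 9) + 16)**2 = (18 + 16)**2 = 34**2 = 1156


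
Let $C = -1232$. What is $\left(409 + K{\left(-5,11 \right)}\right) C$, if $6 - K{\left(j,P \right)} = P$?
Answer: $-497728$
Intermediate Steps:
$K{\left(j,P \right)} = 6 - P$
$\left(409 + K{\left(-5,11 \right)}\right) C = \left(409 + \left(6 - 11\right)\right) \left(-1232\right) = \left(409 - 5\right) \left(-1232\right) = 404 \left(-1232\right) = -497728$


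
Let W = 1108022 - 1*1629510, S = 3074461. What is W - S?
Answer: -3595949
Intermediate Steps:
W = -521488 (W = 1108022 - 1629510 = -521488)
W - S = -521488 - 1*3074461 = -521488 - 3074461 = -3595949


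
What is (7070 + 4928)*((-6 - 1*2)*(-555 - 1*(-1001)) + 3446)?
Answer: -1463756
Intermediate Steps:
(7070 + 4928)*((-6 - 1*2)*(-555 - 1*(-1001)) + 3446) = 11998*((-6 - 2)*(-555 + 1001) + 3446) = 11998*(-8*446 + 3446) = 11998*(-3568 + 3446) = 11998*(-122) = -1463756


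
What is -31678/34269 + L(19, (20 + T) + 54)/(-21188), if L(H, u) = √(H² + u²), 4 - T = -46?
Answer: -31678/34269 - √15737/21188 ≈ -0.93031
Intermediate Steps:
T = 50 (T = 4 - 1*(-46) = 4 + 46 = 50)
-31678/34269 + L(19, (20 + T) + 54)/(-21188) = -31678/34269 + √(19² + ((20 + 50) + 54)²)/(-21188) = -31678*1/34269 + √(361 + (70 + 54)²)*(-1/21188) = -31678/34269 + √(361 + 124²)*(-1/21188) = -31678/34269 + √(361 + 15376)*(-1/21188) = -31678/34269 + √15737*(-1/21188) = -31678/34269 - √15737/21188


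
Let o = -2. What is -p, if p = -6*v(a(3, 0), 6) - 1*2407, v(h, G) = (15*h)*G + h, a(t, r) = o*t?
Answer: -869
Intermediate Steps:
a(t, r) = -2*t
v(h, G) = h + 15*G*h (v(h, G) = 15*G*h + h = h + 15*G*h)
p = 869 (p = -6*(-2*3)*(1 + 15*6) - 1*2407 = -(-36)*(1 + 90) - 2407 = -(-36)*91 - 2407 = -6*(-546) - 2407 = 3276 - 2407 = 869)
-p = -1*869 = -869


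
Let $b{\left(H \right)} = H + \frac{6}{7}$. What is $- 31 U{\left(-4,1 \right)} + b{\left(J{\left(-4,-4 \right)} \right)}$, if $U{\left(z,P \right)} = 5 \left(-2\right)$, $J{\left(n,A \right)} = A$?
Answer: $\frac{2148}{7} \approx 306.86$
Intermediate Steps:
$b{\left(H \right)} = \frac{6}{7} + H$ ($b{\left(H \right)} = H + 6 \cdot \frac{1}{7} = H + \frac{6}{7} = \frac{6}{7} + H$)
$U{\left(z,P \right)} = -10$
$- 31 U{\left(-4,1 \right)} + b{\left(J{\left(-4,-4 \right)} \right)} = \left(-31\right) \left(-10\right) + \left(\frac{6}{7} - 4\right) = 310 - \frac{22}{7} = \frac{2148}{7}$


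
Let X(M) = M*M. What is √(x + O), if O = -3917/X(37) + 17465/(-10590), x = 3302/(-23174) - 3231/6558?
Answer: I*√1267102834448792284787466/496236669153 ≈ 2.2684*I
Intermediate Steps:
x = -16088285/25329182 (x = 3302*(-1/23174) - 3231*1/6558 = -1651/11587 - 1077/2186 = -16088285/25329182 ≈ -0.63517)
X(M) = M²
O = -13078123/2899542 (O = -3917/(37²) + 17465/(-10590) = -3917/1369 + 17465*(-1/10590) = -3917*1/1369 - 3493/2118 = -3917/1369 - 3493/2118 = -13078123/2899542 ≈ -4.5104)
√(x + O) = √(-16088285/25329182 - 13078123/2899542) = √(-94476703937714/18360756758661) = I*√1267102834448792284787466/496236669153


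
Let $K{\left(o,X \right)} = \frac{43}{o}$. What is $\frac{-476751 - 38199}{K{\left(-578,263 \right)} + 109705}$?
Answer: $- \frac{297641100}{63409447} \approx -4.694$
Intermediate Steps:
$\frac{-476751 - 38199}{K{\left(-578,263 \right)} + 109705} = \frac{-476751 - 38199}{\frac{43}{-578} + 109705} = \frac{-476751 - 38199}{43 \left(- \frac{1}{578}\right) + 109705} = - \frac{514950}{- \frac{43}{578} + 109705} = - \frac{514950}{\frac{63409447}{578}} = \left(-514950\right) \frac{578}{63409447} = - \frac{297641100}{63409447}$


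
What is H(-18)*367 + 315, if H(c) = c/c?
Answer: 682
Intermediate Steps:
H(c) = 1
H(-18)*367 + 315 = 1*367 + 315 = 367 + 315 = 682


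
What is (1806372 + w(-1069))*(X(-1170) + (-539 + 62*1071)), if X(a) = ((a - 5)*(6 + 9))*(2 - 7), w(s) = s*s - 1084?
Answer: 453964169412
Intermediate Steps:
w(s) = -1084 + s² (w(s) = s² - 1084 = -1084 + s²)
X(a) = 375 - 75*a (X(a) = ((-5 + a)*15)*(-5) = (-75 + 15*a)*(-5) = 375 - 75*a)
(1806372 + w(-1069))*(X(-1170) + (-539 + 62*1071)) = (1806372 + (-1084 + (-1069)²))*((375 - 75*(-1170)) + (-539 + 62*1071)) = (1806372 + (-1084 + 1142761))*((375 + 87750) + (-539 + 66402)) = (1806372 + 1141677)*(88125 + 65863) = 2948049*153988 = 453964169412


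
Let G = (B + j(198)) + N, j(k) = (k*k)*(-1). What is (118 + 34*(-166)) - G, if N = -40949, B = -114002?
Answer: 188629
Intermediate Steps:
j(k) = -k² (j(k) = k²*(-1) = -k²)
G = -194155 (G = (-114002 - 1*198²) - 40949 = (-114002 - 1*39204) - 40949 = (-114002 - 39204) - 40949 = -153206 - 40949 = -194155)
(118 + 34*(-166)) - G = (118 + 34*(-166)) - 1*(-194155) = (118 - 5644) + 194155 = -5526 + 194155 = 188629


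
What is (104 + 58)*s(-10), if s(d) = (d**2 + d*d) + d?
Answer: 30780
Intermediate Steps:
s(d) = d + 2*d**2 (s(d) = (d**2 + d**2) + d = 2*d**2 + d = d + 2*d**2)
(104 + 58)*s(-10) = (104 + 58)*(-10*(1 + 2*(-10))) = 162*(-10*(1 - 20)) = 162*(-10*(-19)) = 162*190 = 30780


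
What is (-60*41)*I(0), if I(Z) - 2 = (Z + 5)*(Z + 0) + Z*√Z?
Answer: -4920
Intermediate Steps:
I(Z) = 2 + Z^(3/2) + Z*(5 + Z) (I(Z) = 2 + ((Z + 5)*(Z + 0) + Z*√Z) = 2 + ((5 + Z)*Z + Z^(3/2)) = 2 + (Z*(5 + Z) + Z^(3/2)) = 2 + (Z^(3/2) + Z*(5 + Z)) = 2 + Z^(3/2) + Z*(5 + Z))
(-60*41)*I(0) = (-60*41)*(2 + 0² + 0^(3/2) + 5*0) = -2460*(2 + 0 + 0 + 0) = -2460*2 = -4920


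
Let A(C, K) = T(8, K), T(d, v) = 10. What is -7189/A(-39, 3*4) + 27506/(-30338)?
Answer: -109187471/151690 ≈ -719.81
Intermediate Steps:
A(C, K) = 10
-7189/A(-39, 3*4) + 27506/(-30338) = -7189/10 + 27506/(-30338) = -7189*⅒ + 27506*(-1/30338) = -7189/10 - 13753/15169 = -109187471/151690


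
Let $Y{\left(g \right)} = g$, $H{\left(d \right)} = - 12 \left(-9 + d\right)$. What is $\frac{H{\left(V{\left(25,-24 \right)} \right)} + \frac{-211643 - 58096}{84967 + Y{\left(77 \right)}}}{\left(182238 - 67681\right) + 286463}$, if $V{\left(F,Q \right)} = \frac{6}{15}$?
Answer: $\frac{14178003}{56840574800} \approx 0.00024943$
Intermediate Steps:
$V{\left(F,Q \right)} = \frac{2}{5}$ ($V{\left(F,Q \right)} = 6 \cdot \frac{1}{15} = \frac{2}{5}$)
$H{\left(d \right)} = 108 - 12 d$
$\frac{H{\left(V{\left(25,-24 \right)} \right)} + \frac{-211643 - 58096}{84967 + Y{\left(77 \right)}}}{\left(182238 - 67681\right) + 286463} = \frac{\left(108 - \frac{24}{5}\right) + \frac{-211643 - 58096}{84967 + 77}}{\left(182238 - 67681\right) + 286463} = \frac{\left(108 - \frac{24}{5}\right) - \frac{269739}{85044}}{\left(182238 - 67681\right) + 286463} = \frac{\frac{516}{5} - \frac{89913}{28348}}{114557 + 286463} = \frac{\frac{516}{5} - \frac{89913}{28348}}{401020} = \frac{14178003}{141740} \cdot \frac{1}{401020} = \frac{14178003}{56840574800}$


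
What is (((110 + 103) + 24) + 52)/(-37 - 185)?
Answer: -289/222 ≈ -1.3018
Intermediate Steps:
(((110 + 103) + 24) + 52)/(-37 - 185) = ((213 + 24) + 52)/(-222) = (237 + 52)*(-1/222) = 289*(-1/222) = -289/222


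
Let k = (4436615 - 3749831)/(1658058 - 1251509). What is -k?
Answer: -686784/406549 ≈ -1.6893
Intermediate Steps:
k = 686784/406549 ≈ 1.6893
-k = -1*686784/406549 = -686784/406549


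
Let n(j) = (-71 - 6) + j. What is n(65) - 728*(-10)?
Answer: 7268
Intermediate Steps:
n(j) = -77 + j
n(65) - 728*(-10) = (-77 + 65) - 728*(-10) = -12 - 1*(-7280) = -12 + 7280 = 7268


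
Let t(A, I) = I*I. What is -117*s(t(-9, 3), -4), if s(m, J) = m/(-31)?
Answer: 1053/31 ≈ 33.968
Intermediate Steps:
t(A, I) = I**2
s(m, J) = -m/31 (s(m, J) = m*(-1/31) = -m/31)
-117*s(t(-9, 3), -4) = -(-117)*3**2/31 = -(-117)*9/31 = -117*(-9/31) = 1053/31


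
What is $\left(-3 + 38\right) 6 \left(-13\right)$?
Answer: $-2730$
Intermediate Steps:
$\left(-3 + 38\right) 6 \left(-13\right) = 35 \left(-78\right) = -2730$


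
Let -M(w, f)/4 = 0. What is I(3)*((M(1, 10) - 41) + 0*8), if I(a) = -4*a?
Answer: 492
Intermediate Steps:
M(w, f) = 0 (M(w, f) = -4*0 = 0)
I(3)*((M(1, 10) - 41) + 0*8) = (-4*3)*((0 - 41) + 0*8) = -12*(-41 + 0) = -12*(-41) = 492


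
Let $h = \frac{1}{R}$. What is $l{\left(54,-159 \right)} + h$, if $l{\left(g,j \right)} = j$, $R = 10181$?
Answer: $- \frac{1618778}{10181} \approx -159.0$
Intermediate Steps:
$h = \frac{1}{10181} \approx 9.8222 \cdot 10^{-5}$
$l{\left(54,-159 \right)} + h = -159 + \frac{1}{10181} = - \frac{1618778}{10181}$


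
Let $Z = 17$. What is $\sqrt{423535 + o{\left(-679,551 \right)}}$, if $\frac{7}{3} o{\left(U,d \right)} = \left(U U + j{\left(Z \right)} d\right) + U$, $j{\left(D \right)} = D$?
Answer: $\frac{2 \sqrt{7654381}}{7} \approx 790.47$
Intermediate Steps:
$o{\left(U,d \right)} = \frac{3 U}{7} + \frac{3 U^{2}}{7} + \frac{51 d}{7}$ ($o{\left(U,d \right)} = \frac{3 \left(\left(U U + 17 d\right) + U\right)}{7} = \frac{3 \left(\left(U^{2} + 17 d\right) + U\right)}{7} = \frac{3 \left(U + U^{2} + 17 d\right)}{7} = \frac{3 U}{7} + \frac{3 U^{2}}{7} + \frac{51 d}{7}$)
$\sqrt{423535 + o{\left(-679,551 \right)}} = \sqrt{423535 + \left(\frac{3}{7} \left(-679\right) + \frac{3 \left(-679\right)^{2}}{7} + \frac{51}{7} \cdot 551\right)} = \sqrt{423535 + \left(-291 + \frac{3}{7} \cdot 461041 + \frac{28101}{7}\right)} = \sqrt{423535 + \left(-291 + 197589 + \frac{28101}{7}\right)} = \sqrt{423535 + \frac{1409187}{7}} = \sqrt{\frac{4373932}{7}} = \frac{2 \sqrt{7654381}}{7}$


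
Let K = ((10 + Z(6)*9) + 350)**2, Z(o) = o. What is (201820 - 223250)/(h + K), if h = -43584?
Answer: -10715/63906 ≈ -0.16767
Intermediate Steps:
K = 171396 (K = ((10 + 6*9) + 350)**2 = ((10 + 54) + 350)**2 = (64 + 350)**2 = 414**2 = 171396)
(201820 - 223250)/(h + K) = (201820 - 223250)/(-43584 + 171396) = -21430/127812 = -21430*1/127812 = -10715/63906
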